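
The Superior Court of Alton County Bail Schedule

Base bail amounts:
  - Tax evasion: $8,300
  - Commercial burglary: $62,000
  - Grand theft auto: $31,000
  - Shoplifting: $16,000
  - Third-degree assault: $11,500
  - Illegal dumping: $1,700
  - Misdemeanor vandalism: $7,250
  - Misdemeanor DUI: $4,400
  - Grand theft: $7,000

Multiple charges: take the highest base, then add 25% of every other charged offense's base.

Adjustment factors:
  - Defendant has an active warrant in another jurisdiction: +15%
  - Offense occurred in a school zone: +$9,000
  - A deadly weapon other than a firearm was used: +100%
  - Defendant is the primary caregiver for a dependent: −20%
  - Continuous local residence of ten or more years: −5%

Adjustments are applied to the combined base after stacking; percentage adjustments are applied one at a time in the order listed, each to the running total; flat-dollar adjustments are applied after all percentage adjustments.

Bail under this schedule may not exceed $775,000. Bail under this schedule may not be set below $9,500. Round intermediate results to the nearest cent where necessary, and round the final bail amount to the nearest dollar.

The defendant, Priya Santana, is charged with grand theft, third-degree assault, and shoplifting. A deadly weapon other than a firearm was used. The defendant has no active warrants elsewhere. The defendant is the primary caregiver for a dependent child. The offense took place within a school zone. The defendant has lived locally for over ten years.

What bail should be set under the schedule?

$40,350

Base amounts from the schedule: grand theft $7,000; third-degree assault $11,500; shoplifting $16,000.
Stacking rule: highest base plus 25% of each additional charge. Highest is shoplifting at $16,000. Additional: $7,000 × 25% = $1,750; $11,500 × 25% = $2,875. Combined base = $16,000 + $4,625 = $20,625.
A deadly weapon other than a firearm was used (+100%): $20,625 × 2 = $41,250.
Defendant is the primary caregiver for a dependent (−20%): $41,250 × 0.8 = $33,000.
Continuous local residence of ten or more years (−5%): $33,000 × 0.95 = $31,350.
Offense occurred in a school zone (+$9,000 flat): $31,350 + $9,000 = $40,350.
$40,350 is within the $775,000 maximum.
$40,350 is at or above the $9,500 minimum.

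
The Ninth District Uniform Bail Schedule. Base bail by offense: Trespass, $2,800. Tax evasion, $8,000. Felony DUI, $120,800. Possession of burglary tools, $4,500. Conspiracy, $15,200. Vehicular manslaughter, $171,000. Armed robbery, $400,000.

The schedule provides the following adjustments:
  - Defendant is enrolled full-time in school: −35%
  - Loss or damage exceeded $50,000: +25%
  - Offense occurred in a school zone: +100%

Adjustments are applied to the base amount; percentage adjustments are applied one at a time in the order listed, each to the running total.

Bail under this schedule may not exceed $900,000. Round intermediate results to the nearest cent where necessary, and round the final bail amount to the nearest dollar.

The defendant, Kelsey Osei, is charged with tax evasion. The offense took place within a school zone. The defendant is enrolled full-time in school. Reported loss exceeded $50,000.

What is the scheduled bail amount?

Base amounts from the schedule: tax evasion $8,000.
Single charge. Combined base = $8,000.
Defendant is enrolled full-time in school (−35%): $8,000 × 0.65 = $5,200.
Loss or damage exceeded $50,000 (+25%): $5,200 × 1.25 = $6,500.
Offense occurred in a school zone (+100%): $6,500 × 2 = $13,000.
$13,000 is within the $900,000 maximum.

$13,000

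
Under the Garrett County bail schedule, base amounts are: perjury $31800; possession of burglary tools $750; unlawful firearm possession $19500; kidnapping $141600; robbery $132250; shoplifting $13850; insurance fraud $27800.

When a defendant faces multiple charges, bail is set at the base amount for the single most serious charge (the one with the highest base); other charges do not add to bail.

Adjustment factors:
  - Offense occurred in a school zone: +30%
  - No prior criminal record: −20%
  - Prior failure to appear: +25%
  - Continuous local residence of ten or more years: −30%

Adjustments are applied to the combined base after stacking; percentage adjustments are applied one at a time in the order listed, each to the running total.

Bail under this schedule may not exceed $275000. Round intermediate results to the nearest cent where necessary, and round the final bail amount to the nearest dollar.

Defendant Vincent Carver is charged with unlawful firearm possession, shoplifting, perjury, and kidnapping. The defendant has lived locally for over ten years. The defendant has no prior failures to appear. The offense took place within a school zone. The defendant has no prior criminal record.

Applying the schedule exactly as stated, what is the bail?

$103085

Base amounts from the schedule: unlawful firearm possession $19500; shoplifting $13850; perjury $31800; kidnapping $141600.
Stacking rule: use the highest base only. Highest is kidnapping at $141600. Combined base = $141600.
Offense occurred in a school zone (+30%): $141600 × 1.3 = $184080.
No prior criminal record (−20%): $184080 × 0.8 = $147264.
Continuous local residence of ten or more years (−30%): $147264 × 0.7 = $103084.80.
$103084.80 is within the $275000 maximum.
Rounded to the nearest dollar: $103085.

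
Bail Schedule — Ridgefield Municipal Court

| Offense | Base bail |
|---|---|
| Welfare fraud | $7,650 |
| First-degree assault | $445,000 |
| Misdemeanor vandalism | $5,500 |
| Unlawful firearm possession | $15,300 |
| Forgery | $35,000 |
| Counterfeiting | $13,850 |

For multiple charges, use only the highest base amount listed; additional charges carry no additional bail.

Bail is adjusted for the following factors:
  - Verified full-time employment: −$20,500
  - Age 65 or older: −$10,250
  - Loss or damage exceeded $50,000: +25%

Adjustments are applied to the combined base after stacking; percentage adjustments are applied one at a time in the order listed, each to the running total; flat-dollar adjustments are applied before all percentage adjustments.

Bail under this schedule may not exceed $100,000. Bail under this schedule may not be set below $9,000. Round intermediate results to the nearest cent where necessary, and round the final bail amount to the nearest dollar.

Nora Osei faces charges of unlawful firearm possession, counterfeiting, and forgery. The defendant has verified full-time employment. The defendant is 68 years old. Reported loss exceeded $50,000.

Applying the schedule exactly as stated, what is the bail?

$9,000

Base amounts from the schedule: unlawful firearm possession $15,300; counterfeiting $13,850; forgery $35,000.
Stacking rule: use the highest base only. Highest is forgery at $35,000. Combined base = $35,000.
Verified full-time employment (−$20,500 flat): $35,000 − $20,500 = $14,500.
Age 65 or older (−$10,250 flat): $14,500 − $10,250 = $4,250.
Loss or damage exceeded $50,000 (+25%): $4,250 × 1.25 = $5,312.50.
$5,312.50 is within the $100,000 maximum.
Result $5,312.50 is below the minimum of $9,000; bail is set at the minimum $9,000.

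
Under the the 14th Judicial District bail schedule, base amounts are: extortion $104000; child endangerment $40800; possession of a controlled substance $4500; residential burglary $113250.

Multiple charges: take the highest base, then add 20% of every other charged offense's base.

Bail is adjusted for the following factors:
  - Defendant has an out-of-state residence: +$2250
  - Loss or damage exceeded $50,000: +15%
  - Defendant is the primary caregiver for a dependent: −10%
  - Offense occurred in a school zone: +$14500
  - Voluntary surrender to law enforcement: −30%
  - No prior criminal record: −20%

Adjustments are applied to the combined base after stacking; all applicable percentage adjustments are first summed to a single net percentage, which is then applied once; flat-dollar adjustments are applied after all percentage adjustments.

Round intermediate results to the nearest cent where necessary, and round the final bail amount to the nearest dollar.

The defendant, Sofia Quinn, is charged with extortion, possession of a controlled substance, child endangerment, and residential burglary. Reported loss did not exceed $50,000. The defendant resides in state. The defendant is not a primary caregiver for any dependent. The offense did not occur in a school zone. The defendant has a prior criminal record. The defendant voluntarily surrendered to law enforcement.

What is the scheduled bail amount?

Base amounts from the schedule: extortion $104000; possession of a controlled substance $4500; child endangerment $40800; residential burglary $113250.
Stacking rule: highest base plus 20% of each additional charge. Highest is residential burglary at $113250. Additional: $104000 × 20% = $20800; $4500 × 20% = $900; $40800 × 20% = $8160. Combined base = $113250 + $29860 = $143110.
Voluntary surrender to law enforcement (−30%): $143110 × 0.7 = $100177.

$100177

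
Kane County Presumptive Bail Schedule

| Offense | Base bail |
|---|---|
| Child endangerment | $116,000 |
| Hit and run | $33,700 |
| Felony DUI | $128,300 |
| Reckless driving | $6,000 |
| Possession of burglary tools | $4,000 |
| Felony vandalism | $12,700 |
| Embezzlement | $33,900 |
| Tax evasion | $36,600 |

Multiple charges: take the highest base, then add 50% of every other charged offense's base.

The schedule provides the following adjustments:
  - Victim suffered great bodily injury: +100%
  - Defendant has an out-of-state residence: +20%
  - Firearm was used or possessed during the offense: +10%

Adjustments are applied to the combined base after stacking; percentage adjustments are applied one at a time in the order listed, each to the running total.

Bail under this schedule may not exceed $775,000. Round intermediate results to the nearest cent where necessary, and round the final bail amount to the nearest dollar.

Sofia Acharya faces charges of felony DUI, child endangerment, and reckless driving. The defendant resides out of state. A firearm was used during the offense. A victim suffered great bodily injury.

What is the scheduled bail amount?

$499,752

Base amounts from the schedule: felony DUI $128,300; child endangerment $116,000; reckless driving $6,000.
Stacking rule: highest base plus 50% of each additional charge. Highest is felony DUI at $128,300. Additional: $116,000 × 50% = $58,000; $6,000 × 50% = $3,000. Combined base = $128,300 + $61,000 = $189,300.
Victim suffered great bodily injury (+100%): $189,300 × 2 = $378,600.
Defendant has an out-of-state residence (+20%): $378,600 × 1.2 = $454,320.
Firearm was used or possessed during the offense (+10%): $454,320 × 1.1 = $499,752.
$499,752 is within the $775,000 maximum.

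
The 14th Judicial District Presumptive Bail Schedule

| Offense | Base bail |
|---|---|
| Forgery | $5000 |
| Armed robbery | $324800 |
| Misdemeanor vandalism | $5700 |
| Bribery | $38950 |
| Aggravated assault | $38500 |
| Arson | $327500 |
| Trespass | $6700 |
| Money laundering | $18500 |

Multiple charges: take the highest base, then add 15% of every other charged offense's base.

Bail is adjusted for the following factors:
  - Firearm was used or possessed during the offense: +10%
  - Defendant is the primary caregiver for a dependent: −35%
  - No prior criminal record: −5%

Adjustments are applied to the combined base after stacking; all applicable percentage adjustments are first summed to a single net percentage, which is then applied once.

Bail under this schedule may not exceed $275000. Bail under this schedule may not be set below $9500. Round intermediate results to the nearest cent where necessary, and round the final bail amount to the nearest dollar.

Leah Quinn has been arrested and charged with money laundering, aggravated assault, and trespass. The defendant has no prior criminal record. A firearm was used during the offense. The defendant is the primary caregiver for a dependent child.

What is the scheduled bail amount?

Base amounts from the schedule: money laundering $18500; aggravated assault $38500; trespass $6700.
Stacking rule: highest base plus 15% of each additional charge. Highest is aggravated assault at $38500. Additional: $18500 × 15% = $2775; $6700 × 15% = $1005. Combined base = $38500 + $3780 = $42280.
Net percentage adjustment: +10% −35% −5% = −30%. $42280 × 0.7 = $29596.
$29596 is within the $275000 maximum.
$29596 is at or above the $9500 minimum.

$29596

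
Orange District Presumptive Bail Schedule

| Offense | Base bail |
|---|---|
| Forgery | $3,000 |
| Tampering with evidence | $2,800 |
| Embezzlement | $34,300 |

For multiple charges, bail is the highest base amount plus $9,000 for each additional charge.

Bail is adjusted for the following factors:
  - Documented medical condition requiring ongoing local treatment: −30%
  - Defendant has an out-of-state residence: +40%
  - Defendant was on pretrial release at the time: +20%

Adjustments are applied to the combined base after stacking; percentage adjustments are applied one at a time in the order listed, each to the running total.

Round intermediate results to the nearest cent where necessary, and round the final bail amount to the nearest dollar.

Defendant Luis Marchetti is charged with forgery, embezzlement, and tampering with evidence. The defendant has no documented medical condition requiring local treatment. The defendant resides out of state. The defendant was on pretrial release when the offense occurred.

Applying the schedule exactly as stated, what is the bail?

Base amounts from the schedule: forgery $3,000; embezzlement $34,300; tampering with evidence $2,800.
Stacking rule: highest base plus $9,000 per additional charge. Highest is embezzlement at $34,300; 2 additional charges → +$18,000. Combined base = $52,300.
Defendant has an out-of-state residence (+40%): $52,300 × 1.4 = $73,220.
Defendant was on pretrial release at the time (+20%): $73,220 × 1.2 = $87,864.

$87,864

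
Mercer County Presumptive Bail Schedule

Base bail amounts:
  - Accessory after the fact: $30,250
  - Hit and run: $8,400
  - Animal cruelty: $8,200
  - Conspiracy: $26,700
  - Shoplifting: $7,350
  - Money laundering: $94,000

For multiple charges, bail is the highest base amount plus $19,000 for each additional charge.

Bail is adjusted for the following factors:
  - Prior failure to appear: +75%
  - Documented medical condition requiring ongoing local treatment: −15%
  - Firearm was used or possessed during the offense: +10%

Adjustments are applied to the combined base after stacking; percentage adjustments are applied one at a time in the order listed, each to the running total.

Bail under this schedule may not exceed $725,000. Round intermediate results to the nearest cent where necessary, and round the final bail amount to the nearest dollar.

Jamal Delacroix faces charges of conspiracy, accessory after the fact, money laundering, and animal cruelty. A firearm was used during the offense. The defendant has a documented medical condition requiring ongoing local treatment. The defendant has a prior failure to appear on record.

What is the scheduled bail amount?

Base amounts from the schedule: conspiracy $26,700; accessory after the fact $30,250; money laundering $94,000; animal cruelty $8,200.
Stacking rule: highest base plus $19,000 per additional charge. Highest is money laundering at $94,000; 3 additional charges → +$57,000. Combined base = $151,000.
Prior failure to appear (+75%): $151,000 × 1.75 = $264,250.
Documented medical condition requiring ongoing local treatment (−15%): $264,250 × 0.85 = $224,612.50.
Firearm was used or possessed during the offense (+10%): $224,612.50 × 1.1 = $247,073.75.
$247,073.75 is within the $725,000 maximum.
Rounded to the nearest dollar: $247,074.

$247,074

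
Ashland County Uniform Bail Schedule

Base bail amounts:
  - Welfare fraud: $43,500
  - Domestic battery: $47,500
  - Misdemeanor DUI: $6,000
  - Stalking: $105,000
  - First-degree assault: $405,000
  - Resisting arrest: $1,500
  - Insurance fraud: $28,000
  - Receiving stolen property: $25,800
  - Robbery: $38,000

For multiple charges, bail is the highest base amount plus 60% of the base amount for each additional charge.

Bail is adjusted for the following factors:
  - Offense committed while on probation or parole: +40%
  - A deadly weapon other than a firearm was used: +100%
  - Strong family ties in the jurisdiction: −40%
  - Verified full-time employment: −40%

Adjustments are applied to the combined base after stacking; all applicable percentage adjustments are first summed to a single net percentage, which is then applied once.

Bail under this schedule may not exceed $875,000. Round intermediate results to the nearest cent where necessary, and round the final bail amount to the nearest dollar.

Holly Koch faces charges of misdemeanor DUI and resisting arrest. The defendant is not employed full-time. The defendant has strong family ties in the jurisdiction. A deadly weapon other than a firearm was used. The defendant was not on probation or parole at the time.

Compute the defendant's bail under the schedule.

$11,040

Base amounts from the schedule: misdemeanor DUI $6,000; resisting arrest $1,500.
Stacking rule: highest base plus 60% of each additional charge. Highest is misdemeanor DUI at $6,000. Additional: $1,500 × 60% = $900. Combined base = $6,000 + $900 = $6,900.
Net percentage adjustment: +100% −40% = +60%. $6,900 × 1.6 = $11,040.
$11,040 is within the $875,000 maximum.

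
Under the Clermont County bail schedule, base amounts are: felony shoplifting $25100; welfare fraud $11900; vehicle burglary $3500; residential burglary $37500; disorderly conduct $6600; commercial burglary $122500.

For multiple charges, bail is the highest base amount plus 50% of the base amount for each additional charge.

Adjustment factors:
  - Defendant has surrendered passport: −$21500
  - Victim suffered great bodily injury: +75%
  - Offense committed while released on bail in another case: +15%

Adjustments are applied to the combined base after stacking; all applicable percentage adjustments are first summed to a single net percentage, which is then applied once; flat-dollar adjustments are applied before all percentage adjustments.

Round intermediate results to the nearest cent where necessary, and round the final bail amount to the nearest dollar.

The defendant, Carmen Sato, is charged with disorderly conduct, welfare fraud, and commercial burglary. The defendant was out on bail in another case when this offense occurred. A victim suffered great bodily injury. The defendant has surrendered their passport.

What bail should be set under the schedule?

Base amounts from the schedule: disorderly conduct $6600; welfare fraud $11900; commercial burglary $122500.
Stacking rule: highest base plus 50% of each additional charge. Highest is commercial burglary at $122500. Additional: $6600 × 50% = $3300; $11900 × 50% = $5950. Combined base = $122500 + $9250 = $131750.
Defendant has surrendered passport (−$21500 flat): $131750 − $21500 = $110250.
Net percentage adjustment: +75% +15% = +90%. $110250 × 1.9 = $209475.

$209475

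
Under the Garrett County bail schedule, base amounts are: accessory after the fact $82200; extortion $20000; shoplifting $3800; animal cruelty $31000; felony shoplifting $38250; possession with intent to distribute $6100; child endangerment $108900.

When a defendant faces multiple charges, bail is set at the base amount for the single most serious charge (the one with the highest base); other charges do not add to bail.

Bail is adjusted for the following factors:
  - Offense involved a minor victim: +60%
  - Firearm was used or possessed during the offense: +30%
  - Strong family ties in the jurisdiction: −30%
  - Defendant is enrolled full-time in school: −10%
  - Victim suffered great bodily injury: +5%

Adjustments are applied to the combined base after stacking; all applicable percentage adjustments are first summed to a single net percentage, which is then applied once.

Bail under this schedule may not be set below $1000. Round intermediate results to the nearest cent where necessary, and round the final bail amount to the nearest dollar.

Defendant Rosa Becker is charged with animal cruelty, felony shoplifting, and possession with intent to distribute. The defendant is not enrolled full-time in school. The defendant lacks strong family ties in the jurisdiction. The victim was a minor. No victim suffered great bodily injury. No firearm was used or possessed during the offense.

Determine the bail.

Base amounts from the schedule: animal cruelty $31000; felony shoplifting $38250; possession with intent to distribute $6100.
Stacking rule: use the highest base only. Highest is felony shoplifting at $38250. Combined base = $38250.
Offense involved a minor victim (+60%): $38250 × 1.6 = $61200.
$61200 is at or above the $1000 minimum.

$61200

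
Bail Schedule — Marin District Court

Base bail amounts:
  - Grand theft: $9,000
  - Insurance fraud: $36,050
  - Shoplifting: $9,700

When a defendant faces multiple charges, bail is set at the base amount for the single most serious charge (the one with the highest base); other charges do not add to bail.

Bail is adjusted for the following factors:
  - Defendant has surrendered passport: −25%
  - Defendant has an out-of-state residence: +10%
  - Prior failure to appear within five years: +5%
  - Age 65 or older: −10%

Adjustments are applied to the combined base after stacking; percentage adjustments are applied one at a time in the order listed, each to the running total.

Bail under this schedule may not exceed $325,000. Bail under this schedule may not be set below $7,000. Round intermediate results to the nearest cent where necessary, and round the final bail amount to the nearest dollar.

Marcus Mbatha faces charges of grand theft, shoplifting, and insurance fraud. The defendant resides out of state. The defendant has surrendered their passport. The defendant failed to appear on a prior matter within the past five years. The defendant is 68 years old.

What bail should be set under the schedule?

Base amounts from the schedule: grand theft $9,000; shoplifting $9,700; insurance fraud $36,050.
Stacking rule: use the highest base only. Highest is insurance fraud at $36,050. Combined base = $36,050.
Defendant has surrendered passport (−25%): $36,050 × 0.75 = $27,037.50.
Defendant has an out-of-state residence (+10%): $27,037.50 × 1.1 = $29,741.25.
Prior failure to appear within five years (+5%): $29,741.25 × 1.05 = $31,228.31.
Age 65 or older (−10%): $31,228.31 × 0.9 = $28,105.48.
$28,105.48 is within the $325,000 maximum.
$28,105.48 is at or above the $7,000 minimum.
Rounded to the nearest dollar: $28,105.

$28,105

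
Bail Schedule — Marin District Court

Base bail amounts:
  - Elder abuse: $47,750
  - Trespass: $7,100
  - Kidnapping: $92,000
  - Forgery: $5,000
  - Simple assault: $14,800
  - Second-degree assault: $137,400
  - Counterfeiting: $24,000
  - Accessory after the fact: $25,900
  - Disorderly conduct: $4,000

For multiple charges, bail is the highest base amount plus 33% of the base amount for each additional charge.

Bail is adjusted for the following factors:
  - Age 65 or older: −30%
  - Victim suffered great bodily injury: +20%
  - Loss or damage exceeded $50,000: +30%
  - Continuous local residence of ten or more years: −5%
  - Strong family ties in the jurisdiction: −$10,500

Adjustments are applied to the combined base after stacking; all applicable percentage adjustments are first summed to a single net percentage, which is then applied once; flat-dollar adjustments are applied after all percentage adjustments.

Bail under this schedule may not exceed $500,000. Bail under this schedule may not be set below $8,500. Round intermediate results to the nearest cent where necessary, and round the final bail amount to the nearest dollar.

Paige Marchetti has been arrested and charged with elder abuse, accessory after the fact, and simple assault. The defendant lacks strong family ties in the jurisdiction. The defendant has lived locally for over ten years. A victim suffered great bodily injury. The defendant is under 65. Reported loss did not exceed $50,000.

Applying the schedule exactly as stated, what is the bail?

$70,358

Base amounts from the schedule: elder abuse $47,750; accessory after the fact $25,900; simple assault $14,800.
Stacking rule: highest base plus 33% of each additional charge. Highest is elder abuse at $47,750. Additional: $25,900 × 33% = $8,547; $14,800 × 33% = $4,884. Combined base = $47,750 + $13,431 = $61,181.
Net percentage adjustment: +20% −5% = +15%. $61,181 × 1.15 = $70,358.15.
$70,358.15 is within the $500,000 maximum.
$70,358.15 is at or above the $8,500 minimum.
Rounded to the nearest dollar: $70,358.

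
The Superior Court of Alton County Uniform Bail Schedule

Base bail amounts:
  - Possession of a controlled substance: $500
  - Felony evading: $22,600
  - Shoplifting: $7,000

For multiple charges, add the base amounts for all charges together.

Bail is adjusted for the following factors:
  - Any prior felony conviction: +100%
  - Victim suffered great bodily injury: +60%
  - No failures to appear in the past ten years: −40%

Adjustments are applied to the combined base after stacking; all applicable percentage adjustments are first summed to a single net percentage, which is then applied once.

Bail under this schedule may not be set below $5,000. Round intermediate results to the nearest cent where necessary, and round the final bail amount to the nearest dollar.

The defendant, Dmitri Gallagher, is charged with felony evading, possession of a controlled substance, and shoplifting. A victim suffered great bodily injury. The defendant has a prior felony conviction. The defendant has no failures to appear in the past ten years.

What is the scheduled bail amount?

$66,220

Base amounts from the schedule: felony evading $22,600; possession of a controlled substance $500; shoplifting $7,000.
Stacking rule: sum of all bases. $22,600 + $500 + $7,000 = $30,100.
Net percentage adjustment: +100% +60% −40% = +120%. $30,100 × 2.2 = $66,220.
$66,220 is at or above the $5,000 minimum.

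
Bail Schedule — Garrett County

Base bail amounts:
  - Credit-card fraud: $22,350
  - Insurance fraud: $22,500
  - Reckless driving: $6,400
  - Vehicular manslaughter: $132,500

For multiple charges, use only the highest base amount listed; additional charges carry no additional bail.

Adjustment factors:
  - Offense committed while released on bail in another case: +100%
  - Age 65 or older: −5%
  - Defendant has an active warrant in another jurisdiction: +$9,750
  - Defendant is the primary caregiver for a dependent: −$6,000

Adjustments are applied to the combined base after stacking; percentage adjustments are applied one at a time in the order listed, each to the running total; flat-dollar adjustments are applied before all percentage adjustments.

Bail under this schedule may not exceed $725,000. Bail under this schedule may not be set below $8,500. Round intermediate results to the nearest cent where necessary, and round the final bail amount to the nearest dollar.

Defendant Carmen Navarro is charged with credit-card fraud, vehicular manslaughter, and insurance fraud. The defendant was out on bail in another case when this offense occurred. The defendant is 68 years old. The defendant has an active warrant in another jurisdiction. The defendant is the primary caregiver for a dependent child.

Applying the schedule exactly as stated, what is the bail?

Base amounts from the schedule: credit-card fraud $22,350; vehicular manslaughter $132,500; insurance fraud $22,500.
Stacking rule: use the highest base only. Highest is vehicular manslaughter at $132,500. Combined base = $132,500.
Defendant has an active warrant in another jurisdiction (+$9,750 flat): $132,500 + $9,750 = $142,250.
Defendant is the primary caregiver for a dependent (−$6,000 flat): $142,250 − $6,000 = $136,250.
Offense committed while released on bail in another case (+100%): $136,250 × 2 = $272,500.
Age 65 or older (−5%): $272,500 × 0.95 = $258,875.
$258,875 is within the $725,000 maximum.
$258,875 is at or above the $8,500 minimum.

$258,875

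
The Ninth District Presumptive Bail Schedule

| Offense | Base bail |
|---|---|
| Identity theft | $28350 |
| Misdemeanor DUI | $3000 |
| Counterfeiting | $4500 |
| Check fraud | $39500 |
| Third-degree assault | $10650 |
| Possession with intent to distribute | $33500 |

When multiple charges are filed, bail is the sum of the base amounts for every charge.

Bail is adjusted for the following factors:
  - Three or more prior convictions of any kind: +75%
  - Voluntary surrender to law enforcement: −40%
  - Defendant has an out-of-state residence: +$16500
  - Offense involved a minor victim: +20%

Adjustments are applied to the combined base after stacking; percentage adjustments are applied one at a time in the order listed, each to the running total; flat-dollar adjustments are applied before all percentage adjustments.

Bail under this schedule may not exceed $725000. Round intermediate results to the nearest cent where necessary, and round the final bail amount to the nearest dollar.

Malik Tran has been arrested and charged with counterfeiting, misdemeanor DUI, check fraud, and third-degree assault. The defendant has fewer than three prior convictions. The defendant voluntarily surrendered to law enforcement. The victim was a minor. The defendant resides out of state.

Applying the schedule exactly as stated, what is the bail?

$53388

Base amounts from the schedule: counterfeiting $4500; misdemeanor DUI $3000; check fraud $39500; third-degree assault $10650.
Stacking rule: sum of all bases. $4500 + $3000 + $39500 + $10650 = $57650.
Defendant has an out-of-state residence (+$16500 flat): $57650 + $16500 = $74150.
Voluntary surrender to law enforcement (−40%): $74150 × 0.6 = $44490.
Offense involved a minor victim (+20%): $44490 × 1.2 = $53388.
$53388 is within the $725000 maximum.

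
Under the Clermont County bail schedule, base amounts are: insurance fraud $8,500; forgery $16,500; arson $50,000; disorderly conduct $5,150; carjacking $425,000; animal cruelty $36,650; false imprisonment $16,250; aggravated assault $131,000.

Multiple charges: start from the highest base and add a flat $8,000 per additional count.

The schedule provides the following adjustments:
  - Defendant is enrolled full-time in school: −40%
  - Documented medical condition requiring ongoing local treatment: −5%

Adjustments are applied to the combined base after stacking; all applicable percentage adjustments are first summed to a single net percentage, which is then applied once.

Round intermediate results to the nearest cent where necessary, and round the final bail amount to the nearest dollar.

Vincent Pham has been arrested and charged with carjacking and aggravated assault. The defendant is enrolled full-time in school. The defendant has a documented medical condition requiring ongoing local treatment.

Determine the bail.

Base amounts from the schedule: carjacking $425,000; aggravated assault $131,000.
Stacking rule: highest base plus $8,000 per additional charge. Highest is carjacking at $425,000; 1 additional charge → +$8,000. Combined base = $433,000.
Net percentage adjustment: −40% −5% = −45%. $433,000 × 0.55 = $238,150.

$238,150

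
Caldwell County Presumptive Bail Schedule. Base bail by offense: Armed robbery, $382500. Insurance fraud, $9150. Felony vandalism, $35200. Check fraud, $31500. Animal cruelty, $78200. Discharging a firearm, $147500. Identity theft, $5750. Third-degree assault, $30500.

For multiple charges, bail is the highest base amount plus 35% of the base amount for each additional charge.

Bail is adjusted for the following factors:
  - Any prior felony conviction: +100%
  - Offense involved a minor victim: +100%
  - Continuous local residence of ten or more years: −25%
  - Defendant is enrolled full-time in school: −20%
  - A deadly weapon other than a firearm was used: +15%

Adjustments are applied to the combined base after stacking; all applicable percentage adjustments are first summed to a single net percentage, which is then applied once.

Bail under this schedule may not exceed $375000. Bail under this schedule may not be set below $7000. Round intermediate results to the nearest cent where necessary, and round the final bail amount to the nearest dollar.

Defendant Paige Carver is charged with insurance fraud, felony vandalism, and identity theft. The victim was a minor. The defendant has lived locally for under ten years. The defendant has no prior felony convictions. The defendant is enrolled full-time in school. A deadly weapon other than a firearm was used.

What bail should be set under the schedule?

Base amounts from the schedule: insurance fraud $9150; felony vandalism $35200; identity theft $5750.
Stacking rule: highest base plus 35% of each additional charge. Highest is felony vandalism at $35200. Additional: $9150 × 35% = $3202.50; $5750 × 35% = $2012.50. Combined base = $35200 + $5215 = $40415.
Net percentage adjustment: +100% −20% +15% = +95%. $40415 × 1.95 = $78809.25.
$78809.25 is within the $375000 maximum.
$78809.25 is at or above the $7000 minimum.
Rounded to the nearest dollar: $78809.

$78809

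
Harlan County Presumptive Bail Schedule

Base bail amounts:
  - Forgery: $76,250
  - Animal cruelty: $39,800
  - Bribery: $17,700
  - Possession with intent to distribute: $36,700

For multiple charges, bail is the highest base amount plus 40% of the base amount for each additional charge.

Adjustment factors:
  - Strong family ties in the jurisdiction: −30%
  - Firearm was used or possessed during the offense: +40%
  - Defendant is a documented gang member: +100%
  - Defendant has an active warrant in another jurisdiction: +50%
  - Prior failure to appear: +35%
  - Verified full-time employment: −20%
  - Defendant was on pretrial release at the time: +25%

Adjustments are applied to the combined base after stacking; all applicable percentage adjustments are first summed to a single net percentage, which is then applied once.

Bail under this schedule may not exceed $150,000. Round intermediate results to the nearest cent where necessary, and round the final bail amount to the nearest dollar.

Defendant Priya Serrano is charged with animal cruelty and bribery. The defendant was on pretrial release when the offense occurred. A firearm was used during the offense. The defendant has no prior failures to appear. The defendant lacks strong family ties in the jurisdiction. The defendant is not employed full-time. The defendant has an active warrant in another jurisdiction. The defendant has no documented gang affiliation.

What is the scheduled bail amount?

$100,792

Base amounts from the schedule: animal cruelty $39,800; bribery $17,700.
Stacking rule: highest base plus 40% of each additional charge. Highest is animal cruelty at $39,800. Additional: $17,700 × 40% = $7,080. Combined base = $39,800 + $7,080 = $46,880.
Net percentage adjustment: +40% +50% +25% = +115%. $46,880 × 2.15 = $100,792.
$100,792 is within the $150,000 maximum.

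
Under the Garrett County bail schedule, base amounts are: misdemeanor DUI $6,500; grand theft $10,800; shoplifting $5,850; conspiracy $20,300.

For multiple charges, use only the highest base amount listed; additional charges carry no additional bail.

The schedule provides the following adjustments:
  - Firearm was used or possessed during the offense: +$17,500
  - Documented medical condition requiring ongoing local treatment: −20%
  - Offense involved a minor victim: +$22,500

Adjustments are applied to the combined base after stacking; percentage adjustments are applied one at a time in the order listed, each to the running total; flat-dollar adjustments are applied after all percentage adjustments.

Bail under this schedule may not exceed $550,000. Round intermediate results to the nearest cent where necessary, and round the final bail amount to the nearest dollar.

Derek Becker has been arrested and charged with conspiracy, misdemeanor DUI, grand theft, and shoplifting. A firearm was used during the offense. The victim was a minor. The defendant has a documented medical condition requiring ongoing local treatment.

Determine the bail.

$56,240

Base amounts from the schedule: conspiracy $20,300; misdemeanor DUI $6,500; grand theft $10,800; shoplifting $5,850.
Stacking rule: use the highest base only. Highest is conspiracy at $20,300. Combined base = $20,300.
Documented medical condition requiring ongoing local treatment (−20%): $20,300 × 0.8 = $16,240.
Firearm was used or possessed during the offense (+$17,500 flat): $16,240 + $17,500 = $33,740.
Offense involved a minor victim (+$22,500 flat): $33,740 + $22,500 = $56,240.
$56,240 is within the $550,000 maximum.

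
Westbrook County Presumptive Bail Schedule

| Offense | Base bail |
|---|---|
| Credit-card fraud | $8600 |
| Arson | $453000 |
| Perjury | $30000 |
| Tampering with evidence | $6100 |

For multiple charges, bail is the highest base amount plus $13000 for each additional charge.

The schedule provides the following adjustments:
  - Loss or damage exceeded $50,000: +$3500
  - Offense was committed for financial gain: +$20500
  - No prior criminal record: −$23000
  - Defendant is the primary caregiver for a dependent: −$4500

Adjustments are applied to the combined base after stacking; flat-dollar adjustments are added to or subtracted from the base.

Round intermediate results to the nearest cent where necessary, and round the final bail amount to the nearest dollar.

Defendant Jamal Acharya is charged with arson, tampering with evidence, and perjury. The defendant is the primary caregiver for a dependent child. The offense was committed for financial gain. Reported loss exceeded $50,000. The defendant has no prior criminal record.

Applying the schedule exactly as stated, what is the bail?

$475500

Base amounts from the schedule: arson $453000; tampering with evidence $6100; perjury $30000.
Stacking rule: highest base plus $13000 per additional charge. Highest is arson at $453000; 2 additional charges → +$26000. Combined base = $479000.
Loss or damage exceeded $50,000 (+$3500 flat): $479000 + $3500 = $482500.
Offense was committed for financial gain (+$20500 flat): $482500 + $20500 = $503000.
No prior criminal record (−$23000 flat): $503000 − $23000 = $480000.
Defendant is the primary caregiver for a dependent (−$4500 flat): $480000 − $4500 = $475500.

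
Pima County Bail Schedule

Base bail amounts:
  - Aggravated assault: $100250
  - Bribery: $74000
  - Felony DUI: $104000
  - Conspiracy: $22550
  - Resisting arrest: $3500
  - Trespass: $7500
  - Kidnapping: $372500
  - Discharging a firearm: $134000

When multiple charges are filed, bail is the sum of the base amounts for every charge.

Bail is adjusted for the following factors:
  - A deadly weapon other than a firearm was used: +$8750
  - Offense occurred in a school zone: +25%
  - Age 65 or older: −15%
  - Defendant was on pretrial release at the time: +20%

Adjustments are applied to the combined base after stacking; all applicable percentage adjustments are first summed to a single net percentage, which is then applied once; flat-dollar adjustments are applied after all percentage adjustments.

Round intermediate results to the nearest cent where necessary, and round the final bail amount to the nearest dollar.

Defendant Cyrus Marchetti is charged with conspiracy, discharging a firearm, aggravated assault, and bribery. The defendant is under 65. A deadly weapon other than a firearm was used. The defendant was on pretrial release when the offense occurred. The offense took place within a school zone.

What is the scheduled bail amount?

$488410

Base amounts from the schedule: conspiracy $22550; discharging a firearm $134000; aggravated assault $100250; bribery $74000.
Stacking rule: sum of all bases. $22550 + $134000 + $100250 + $74000 = $330800.
Net percentage adjustment: +25% +20% = +45%. $330800 × 1.45 = $479660.
A deadly weapon other than a firearm was used (+$8750 flat): $479660 + $8750 = $488410.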